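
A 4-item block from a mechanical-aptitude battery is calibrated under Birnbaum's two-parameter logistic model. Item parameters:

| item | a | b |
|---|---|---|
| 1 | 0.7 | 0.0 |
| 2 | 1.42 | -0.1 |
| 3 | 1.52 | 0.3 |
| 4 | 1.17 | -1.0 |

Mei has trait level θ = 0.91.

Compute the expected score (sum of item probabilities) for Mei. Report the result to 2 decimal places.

P(θ) = 1 / (1 + exp(−a(θ − b)))
P_1 = 1/(1+e^{-0.6370}) = 0.6541
P_2 = 1/(1+e^{-1.4342}) = 0.8076
P_3 = 1/(1+e^{-0.9272}) = 0.7165
P_4 = 1/(1+e^{-2.2347}) = 0.9033
E[score] = 0.6541 + 0.8076 + 0.7165 + 0.9033 = 3.0815

3.08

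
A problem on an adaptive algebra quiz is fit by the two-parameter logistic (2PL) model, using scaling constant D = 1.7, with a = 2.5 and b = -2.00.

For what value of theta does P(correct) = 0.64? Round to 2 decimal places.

P(theta) = 1 / (1 + exp(−D·a(theta − b)))
logit = ln(0.6400/0.3600) = 0.5754
theta = b + logit/(1.7·a) = -2.00 + 0.5754/4.2500 = -1.8646

-1.86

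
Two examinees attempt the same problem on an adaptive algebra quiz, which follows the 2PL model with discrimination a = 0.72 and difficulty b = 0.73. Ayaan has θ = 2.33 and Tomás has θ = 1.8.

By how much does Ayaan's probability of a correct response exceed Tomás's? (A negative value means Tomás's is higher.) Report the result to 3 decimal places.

0.076

P(θ) = 1 / (1 + exp(−a(θ − b)))
P(Ayaan) = 0.7599  [exponent 1.1520]
P(Tomás) = 0.6836  [exponent 0.7704]
Difference = 0.7599 − 0.6836 = 0.0763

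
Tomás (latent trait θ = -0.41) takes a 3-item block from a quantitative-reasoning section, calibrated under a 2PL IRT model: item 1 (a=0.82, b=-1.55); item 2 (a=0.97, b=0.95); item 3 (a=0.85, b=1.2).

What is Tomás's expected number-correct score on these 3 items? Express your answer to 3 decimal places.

P(θ) = 1 / (1 + exp(−a(θ − b)))
P_1 = 1/(1+e^{-0.9348}) = 0.7180
P_2 = 1/(1+e^{1.3192}) = 0.2110
P_3 = 1/(1+e^{1.3685}) = 0.2029
E[score] = 0.7180 + 0.2110 + 0.2029 = 1.1319

1.132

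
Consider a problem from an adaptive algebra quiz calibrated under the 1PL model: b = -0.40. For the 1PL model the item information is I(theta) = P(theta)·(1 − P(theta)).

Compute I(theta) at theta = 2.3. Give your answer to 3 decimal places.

P = 1/(1+e^{-2.7000}) = 0.9370
P(1−P) = 0.9370 × 0.0630 = 0.0590
I = P(1−P) = 0.05901

0.059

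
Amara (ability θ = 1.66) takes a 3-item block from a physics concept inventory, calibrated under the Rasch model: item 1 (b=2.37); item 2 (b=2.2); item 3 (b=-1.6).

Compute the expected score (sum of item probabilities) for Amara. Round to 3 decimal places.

P(θ) = 1 / (1 + exp(−(θ − b)))
P_1 = 1/(1+e^{0.7100}) = 0.3296
P_2 = 1/(1+e^{0.5400}) = 0.3682
P_3 = 1/(1+e^{-3.2600}) = 0.9630
E[score] = 0.3296 + 0.3682 + 0.9630 = 1.6608

1.661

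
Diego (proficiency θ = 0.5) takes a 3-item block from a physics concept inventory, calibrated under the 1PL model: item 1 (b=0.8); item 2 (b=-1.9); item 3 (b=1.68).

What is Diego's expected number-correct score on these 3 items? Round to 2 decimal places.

1.58

P(θ) = 1 / (1 + exp(−(θ − b)))
P_1 = 1/(1+e^{0.3000}) = 0.4256
P_2 = 1/(1+e^{-2.4000}) = 0.9168
P_3 = 1/(1+e^{1.1800}) = 0.2351
E[score] = 0.4256 + 0.9168 + 0.2351 = 1.5774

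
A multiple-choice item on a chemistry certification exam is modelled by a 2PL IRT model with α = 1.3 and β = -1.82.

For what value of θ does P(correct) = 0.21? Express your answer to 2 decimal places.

-2.84

P(θ) = 1 / (1 + exp(−α(θ − β)))
logit = ln(0.2100/0.7900) = -1.3249
θ = β + logit/(α) = -1.82 + (-1.3249)/1.3000 = -2.8392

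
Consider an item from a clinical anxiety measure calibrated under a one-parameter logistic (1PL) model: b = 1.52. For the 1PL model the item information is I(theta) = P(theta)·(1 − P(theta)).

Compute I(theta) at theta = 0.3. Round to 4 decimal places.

0.1760

P = 1/(1+e^{1.2200}) = 0.2279
P(1−P) = 0.2279 × 0.7721 = 0.1760
I = P(1−P) = 0.17598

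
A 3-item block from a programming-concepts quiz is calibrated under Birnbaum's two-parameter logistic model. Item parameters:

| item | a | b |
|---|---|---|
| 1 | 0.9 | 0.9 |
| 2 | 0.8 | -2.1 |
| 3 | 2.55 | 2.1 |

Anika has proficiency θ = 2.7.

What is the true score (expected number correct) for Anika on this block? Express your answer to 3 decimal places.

P(θ) = 1 / (1 + exp(−a(θ − b)))
P_1 = 1/(1+e^{-1.6200}) = 0.8348
P_2 = 1/(1+e^{-3.8400}) = 0.9790
P_3 = 1/(1+e^{-1.5300}) = 0.8220
E[score] = 0.8348 + 0.9790 + 0.8220 = 2.6358

2.636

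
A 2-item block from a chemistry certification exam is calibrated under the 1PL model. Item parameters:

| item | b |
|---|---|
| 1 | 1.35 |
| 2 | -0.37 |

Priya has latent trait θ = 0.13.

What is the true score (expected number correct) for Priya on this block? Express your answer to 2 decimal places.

P(θ) = 1 / (1 + exp(−(θ − b)))
P_1 = 1/(1+e^{1.2200}) = 0.2279
P_2 = 1/(1+e^{-0.5000}) = 0.6225
E[score] = 0.2279 + 0.6225 = 0.8504

0.85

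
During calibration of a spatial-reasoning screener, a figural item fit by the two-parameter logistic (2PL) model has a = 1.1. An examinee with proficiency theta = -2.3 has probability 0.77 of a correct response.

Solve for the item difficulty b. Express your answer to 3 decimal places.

-3.398

P(theta) = 1 / (1 + exp(−a(theta − b)))
logit(0.77) = ln(0.77/0.23) = 1.2083
b = theta − logit/(a) = -2.3 − 1.2083/1.1000 = -3.3985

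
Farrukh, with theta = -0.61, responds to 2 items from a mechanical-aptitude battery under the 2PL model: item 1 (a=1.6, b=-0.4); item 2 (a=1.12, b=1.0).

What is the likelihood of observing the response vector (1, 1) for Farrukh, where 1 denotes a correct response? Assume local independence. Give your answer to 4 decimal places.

P(theta) = 1 / (1 + exp(−a(theta − b)))
P_1 = 1/(1+e^{0.3360}) = 0.4168
P_2 = 1/(1+e^{1.8032}) = 0.1415
L = P_1 × P_2 = 0.4168 × 0.1415 = 0.05896

0.0590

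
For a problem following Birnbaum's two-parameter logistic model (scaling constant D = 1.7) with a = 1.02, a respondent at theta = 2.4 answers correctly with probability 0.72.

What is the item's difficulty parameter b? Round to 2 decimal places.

P(theta) = 1 / (1 + exp(−D·a(theta − b)))
logit(0.72) = ln(0.72/0.28) = 0.9445
b = theta − logit/(1.7·a) = 2.4 − 0.9445/1.7340 = 1.8553

1.86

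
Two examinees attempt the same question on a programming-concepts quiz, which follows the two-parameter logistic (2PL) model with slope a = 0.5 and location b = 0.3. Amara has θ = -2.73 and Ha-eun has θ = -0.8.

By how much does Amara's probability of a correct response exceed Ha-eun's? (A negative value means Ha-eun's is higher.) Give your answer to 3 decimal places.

-0.186

P(θ) = 1 / (1 + exp(−a(θ − b)))
P(Amara) = 0.1802  [exponent -1.5150]
P(Ha-eun) = 0.3659  [exponent -0.5500]
Difference = 0.1802 − 0.3659 = -0.1857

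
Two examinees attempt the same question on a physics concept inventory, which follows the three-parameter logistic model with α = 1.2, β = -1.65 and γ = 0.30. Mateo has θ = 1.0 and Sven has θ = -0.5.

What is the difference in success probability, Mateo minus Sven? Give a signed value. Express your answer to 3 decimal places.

P(θ) = γ + (1 − γ) · 1 / (1 + exp(−α(θ − β)))
P(Mateo) = 0.9721  [exponent 3.1800]
P(Sven) = 0.8593  [exponent 1.3800]
Difference = 0.9721 − 0.8593 = 0.1128

0.113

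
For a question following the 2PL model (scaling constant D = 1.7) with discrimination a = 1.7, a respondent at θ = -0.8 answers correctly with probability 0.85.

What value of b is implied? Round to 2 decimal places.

-1.40

P(θ) = 1 / (1 + exp(−D·a(θ − b)))
logit(0.85) = ln(0.85/0.15) = 1.7346
b = θ − logit/(1.7·a) = -0.8 − 1.7346/2.8900 = -1.4002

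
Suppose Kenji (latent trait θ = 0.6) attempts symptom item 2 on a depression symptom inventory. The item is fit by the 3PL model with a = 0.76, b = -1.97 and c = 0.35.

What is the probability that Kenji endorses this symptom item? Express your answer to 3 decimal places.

0.919

P(θ) = c + (1 − c) · 1 / (1 + exp(−a(θ − b)))
Exponent: 0.76 × (0.6 − (-1.97)) = 1.9532
1/(1 + e^{-1.9532}) = 0.8758
P = 0.35 + 0.65 × 0.8758 = 0.9193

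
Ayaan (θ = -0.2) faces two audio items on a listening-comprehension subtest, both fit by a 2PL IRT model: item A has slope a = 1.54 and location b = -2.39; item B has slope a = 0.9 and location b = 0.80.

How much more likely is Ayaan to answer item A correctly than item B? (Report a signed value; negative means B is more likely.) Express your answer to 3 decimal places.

0.678

P(θ) = 1 / (1 + exp(−a(θ − b)))
P_A = 0.9668
P_B = 0.2891
P_A − P_B = 0.6778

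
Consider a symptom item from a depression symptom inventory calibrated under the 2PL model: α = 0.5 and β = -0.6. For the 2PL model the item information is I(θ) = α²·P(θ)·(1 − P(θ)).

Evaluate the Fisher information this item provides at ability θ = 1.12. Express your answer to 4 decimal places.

0.0522

P = 1/(1+e^{-0.8600}) = 0.7027
P(1−P) = 0.7027 × 0.2973 = 0.2089
I = α² × P(1−P) = 0.5² × 0.2089 = 0.05223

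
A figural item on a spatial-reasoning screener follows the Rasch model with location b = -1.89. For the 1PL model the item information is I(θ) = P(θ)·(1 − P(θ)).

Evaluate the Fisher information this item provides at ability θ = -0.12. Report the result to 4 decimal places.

P = 1/(1+e^{-1.7700}) = 0.8545
P(1−P) = 0.8545 × 0.1455 = 0.1244
I = P(1−P) = 0.12436

0.1244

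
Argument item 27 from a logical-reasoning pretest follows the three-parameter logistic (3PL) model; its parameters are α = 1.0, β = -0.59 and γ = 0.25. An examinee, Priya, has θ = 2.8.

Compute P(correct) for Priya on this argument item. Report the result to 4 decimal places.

0.9755

P(θ) = γ + (1 − γ) · 1 / (1 + exp(−α(θ − β)))
Exponent: 1.0 × (2.8 − (-0.59)) = 3.3900
1/(1 + e^{-3.3900}) = 0.9674
P = 0.25 + 0.75 × 0.9674 = 0.9755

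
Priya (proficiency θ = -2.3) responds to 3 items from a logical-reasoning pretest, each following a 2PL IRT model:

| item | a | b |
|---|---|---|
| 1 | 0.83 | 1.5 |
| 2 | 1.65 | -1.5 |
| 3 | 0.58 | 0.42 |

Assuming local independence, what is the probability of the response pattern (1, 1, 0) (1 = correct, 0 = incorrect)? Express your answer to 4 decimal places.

P(θ) = 1 / (1 + exp(−a(θ − b)))
P_1 = 1/(1+e^{3.1540}) = 0.0409
P_2 = 1/(1+e^{1.3200}) = 0.2108
P_3 = 1/(1+e^{1.5776}) = 0.1711
L = P_1 × P_2 × (1−P_3) = 0.0409 × 0.2108 × 0.8289 = 0.00715

0.0072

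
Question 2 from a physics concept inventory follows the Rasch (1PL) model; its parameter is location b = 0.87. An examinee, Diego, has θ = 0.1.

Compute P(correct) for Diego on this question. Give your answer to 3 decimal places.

P(θ) = 1 / (1 + exp(−(θ − b)))
Exponent: (0.1 − 0.87) = -0.7700
1/(1 + e^{0.7700}) = 0.3165
P = 0.3165

0.316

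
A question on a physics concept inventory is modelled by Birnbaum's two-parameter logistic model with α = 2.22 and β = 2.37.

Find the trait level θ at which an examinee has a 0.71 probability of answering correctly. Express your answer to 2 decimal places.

2.77

P(θ) = 1 / (1 + exp(−α(θ − β)))
logit = ln(0.7100/0.2900) = 0.8954
θ = β + logit/(α) = 2.37 + 0.8954/2.2200 = 2.7733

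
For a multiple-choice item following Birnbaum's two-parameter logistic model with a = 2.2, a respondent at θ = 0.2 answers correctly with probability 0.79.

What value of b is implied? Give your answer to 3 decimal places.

P(θ) = 1 / (1 + exp(−a(θ − b)))
logit(0.79) = ln(0.79/0.21) = 1.3249
b = θ − logit/(a) = 0.2 − 1.3249/2.2000 = -0.4022

-0.402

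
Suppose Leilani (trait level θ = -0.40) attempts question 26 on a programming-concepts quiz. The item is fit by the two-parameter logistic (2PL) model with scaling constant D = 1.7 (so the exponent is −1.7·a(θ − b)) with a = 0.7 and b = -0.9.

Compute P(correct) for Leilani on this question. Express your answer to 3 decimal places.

P(θ) = 1 / (1 + exp(−D·a(θ − b)))
Exponent: 1.7 × 0.7 × (-0.40 − (-0.9)) = 0.5950
1/(1 + e^{-0.5950}) = 0.6445
P = 0.6445

0.645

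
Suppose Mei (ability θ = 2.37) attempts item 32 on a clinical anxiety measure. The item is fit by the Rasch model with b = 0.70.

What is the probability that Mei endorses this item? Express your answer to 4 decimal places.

P(θ) = 1 / (1 + exp(−(θ − b)))
Exponent: (2.37 − 0.70) = 1.6700
1/(1 + e^{-1.6700}) = 0.8416
P = 0.8416

0.8416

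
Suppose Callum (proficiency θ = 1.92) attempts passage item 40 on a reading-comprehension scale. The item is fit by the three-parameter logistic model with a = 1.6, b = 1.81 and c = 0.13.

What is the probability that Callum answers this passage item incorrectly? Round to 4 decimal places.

P(θ) = c + (1 − c) · 1 / (1 + exp(−a(θ − b)))
Exponent: 1.6 × (1.92 − 1.81) = 0.1760
1/(1 + e^{-0.1760}) = 0.5439
P = 0.13 + 0.87 × 0.5439 = 0.6032
P(incorrect) = 1 − 0.6032 = 0.3968

0.3968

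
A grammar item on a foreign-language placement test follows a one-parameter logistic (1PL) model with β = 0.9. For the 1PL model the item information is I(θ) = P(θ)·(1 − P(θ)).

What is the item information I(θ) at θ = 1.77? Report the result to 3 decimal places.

P = 1/(1+e^{-0.8700}) = 0.7047
P(1−P) = 0.7047 × 0.2953 = 0.2081
I = P(1−P) = 0.20808

0.208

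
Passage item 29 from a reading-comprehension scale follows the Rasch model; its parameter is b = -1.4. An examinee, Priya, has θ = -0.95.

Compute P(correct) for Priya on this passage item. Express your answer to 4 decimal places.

P(θ) = 1 / (1 + exp(−(θ − b)))
Exponent: (-0.95 − (-1.4)) = 0.4500
1/(1 + e^{-0.4500}) = 0.6106
P = 0.6106

0.6106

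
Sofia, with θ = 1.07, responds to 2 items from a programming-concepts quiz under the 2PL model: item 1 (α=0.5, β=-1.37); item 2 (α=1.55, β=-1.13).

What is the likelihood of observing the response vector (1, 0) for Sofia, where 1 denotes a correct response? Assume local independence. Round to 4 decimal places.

0.0247

P(θ) = 1 / (1 + exp(−α(θ − β)))
P_1 = 1/(1+e^{-1.2200}) = 0.7721
P_2 = 1/(1+e^{-3.4100}) = 0.9680
L = P_1 × (1−P_2) = 0.7721 × 0.0320 = 0.02469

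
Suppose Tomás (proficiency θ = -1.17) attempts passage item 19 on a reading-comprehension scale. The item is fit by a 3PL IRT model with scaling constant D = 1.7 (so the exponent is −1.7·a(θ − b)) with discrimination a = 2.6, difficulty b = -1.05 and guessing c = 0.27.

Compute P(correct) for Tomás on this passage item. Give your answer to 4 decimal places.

P(θ) = c + (1 − c) · 1 / (1 + exp(−D·a(θ − b)))
Exponent: 1.7 × 2.6 × (-1.17 − (-1.05)) = -0.5304
1/(1 + e^{0.5304}) = 0.3704
P = 0.27 + 0.73 × 0.3704 = 0.5404

0.5404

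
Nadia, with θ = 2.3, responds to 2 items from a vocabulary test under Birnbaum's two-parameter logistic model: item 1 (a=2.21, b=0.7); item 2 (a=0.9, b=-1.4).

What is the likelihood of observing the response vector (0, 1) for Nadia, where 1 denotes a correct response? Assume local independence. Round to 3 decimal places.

0.027

P(θ) = 1 / (1 + exp(−a(θ − b)))
P_1 = 1/(1+e^{-3.5360}) = 0.9717
P_2 = 1/(1+e^{-3.3300}) = 0.9654
L = (1−P_1) × P_2 = 0.0283 × 0.9654 = 0.02733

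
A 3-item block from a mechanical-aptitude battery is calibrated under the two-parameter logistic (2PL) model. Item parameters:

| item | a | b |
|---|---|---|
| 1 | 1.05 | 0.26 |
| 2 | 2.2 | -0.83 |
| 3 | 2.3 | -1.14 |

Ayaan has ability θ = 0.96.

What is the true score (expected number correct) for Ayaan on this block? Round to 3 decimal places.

2.649

P(θ) = 1 / (1 + exp(−a(θ − b)))
P_1 = 1/(1+e^{-0.7350}) = 0.6759
P_2 = 1/(1+e^{-3.9380}) = 0.9809
P_3 = 1/(1+e^{-4.8300}) = 0.9921
E[score] = 0.6759 + 0.9809 + 0.9921 = 2.6489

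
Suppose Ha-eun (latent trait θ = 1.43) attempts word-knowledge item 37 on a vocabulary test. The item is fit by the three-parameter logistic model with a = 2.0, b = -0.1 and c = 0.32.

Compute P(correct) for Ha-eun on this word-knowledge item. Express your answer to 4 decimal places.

P(θ) = c + (1 − c) · 1 / (1 + exp(−a(θ − b)))
Exponent: 2.0 × (1.43 − (-0.1)) = 3.0600
1/(1 + e^{-3.0600}) = 0.9552
P = 0.32 + 0.68 × 0.9552 = 0.9695

0.9695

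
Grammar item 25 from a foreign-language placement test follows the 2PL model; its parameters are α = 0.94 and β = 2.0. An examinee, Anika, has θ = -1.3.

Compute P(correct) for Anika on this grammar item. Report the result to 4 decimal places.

0.0430

P(θ) = 1 / (1 + exp(−α(θ − β)))
Exponent: 0.94 × (-1.3 − 2.0) = -3.1020
1/(1 + e^{3.1020}) = 0.0430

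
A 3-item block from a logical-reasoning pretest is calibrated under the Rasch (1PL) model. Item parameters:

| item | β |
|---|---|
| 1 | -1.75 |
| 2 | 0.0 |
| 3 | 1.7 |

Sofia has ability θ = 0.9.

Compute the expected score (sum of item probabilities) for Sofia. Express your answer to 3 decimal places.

P(θ) = 1 / (1 + exp(−(θ − β)))
P_1 = 1/(1+e^{-2.6500}) = 0.9340
P_2 = 1/(1+e^{-0.9000}) = 0.7109
P_3 = 1/(1+e^{0.8000}) = 0.3100
E[score] = 0.9340 + 0.7109 + 0.3100 = 1.9550

1.955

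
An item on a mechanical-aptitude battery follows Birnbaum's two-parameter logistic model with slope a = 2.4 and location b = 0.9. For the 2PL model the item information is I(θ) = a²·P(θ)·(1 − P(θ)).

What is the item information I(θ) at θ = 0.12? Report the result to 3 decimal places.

P = 1/(1+e^{1.8720}) = 0.1333
P(1−P) = 0.1333 × 0.8667 = 0.1155
I = a² × P(1−P) = 2.4² × 0.1155 = 0.66550

0.666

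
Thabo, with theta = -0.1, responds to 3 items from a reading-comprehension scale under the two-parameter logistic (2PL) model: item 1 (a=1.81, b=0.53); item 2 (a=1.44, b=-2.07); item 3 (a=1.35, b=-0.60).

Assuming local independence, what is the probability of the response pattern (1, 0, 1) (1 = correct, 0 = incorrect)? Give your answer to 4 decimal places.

P(theta) = 1 / (1 + exp(−a(theta − b)))
P_1 = 1/(1+e^{1.1403}) = 0.2423
P_2 = 1/(1+e^{-2.8368}) = 0.9446
P_3 = 1/(1+e^{-0.6750}) = 0.6626
L = P_1 × (1−P_2) × P_3 = 0.2423 × 0.0554 × 0.6626 = 0.00889

0.0089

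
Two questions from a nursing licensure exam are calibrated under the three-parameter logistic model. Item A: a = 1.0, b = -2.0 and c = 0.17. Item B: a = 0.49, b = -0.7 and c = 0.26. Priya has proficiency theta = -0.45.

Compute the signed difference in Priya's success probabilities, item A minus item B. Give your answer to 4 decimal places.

P(theta) = c + (1 − c) · 1 / (1 + exp(−a(theta − b)))
P_A = 0.8547
P_B = 0.6526
P_A − P_B = 0.2020

0.2020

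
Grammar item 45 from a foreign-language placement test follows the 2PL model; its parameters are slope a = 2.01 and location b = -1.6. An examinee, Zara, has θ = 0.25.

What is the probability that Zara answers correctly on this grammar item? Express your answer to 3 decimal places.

P(θ) = 1 / (1 + exp(−a(θ − b)))
Exponent: 2.01 × (0.25 − (-1.6)) = 3.7185
1/(1 + e^{-3.7185}) = 0.9763

0.976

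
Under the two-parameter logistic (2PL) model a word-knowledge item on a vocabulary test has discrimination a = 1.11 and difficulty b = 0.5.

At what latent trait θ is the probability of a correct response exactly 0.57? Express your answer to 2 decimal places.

P(θ) = 1 / (1 + exp(−a(θ − b)))
logit = ln(0.5700/0.4300) = 0.2819
θ = b + logit/(a) = 0.5 + 0.2819/1.1100 = 0.7539

0.75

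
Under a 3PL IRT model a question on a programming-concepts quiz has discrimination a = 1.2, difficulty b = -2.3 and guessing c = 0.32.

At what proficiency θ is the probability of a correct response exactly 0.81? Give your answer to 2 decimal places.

-1.51

P(θ) = c + (1 − c) · 1 / (1 + exp(−a(θ − b)))
Remove guessing floor: (0.81 − 0.32)/(1 − 0.32) = 0.7206
logit = ln(0.7206/0.2794) = 0.9474
θ = b + logit/(a) = -2.3 + 0.9474/1.2000 = -1.5105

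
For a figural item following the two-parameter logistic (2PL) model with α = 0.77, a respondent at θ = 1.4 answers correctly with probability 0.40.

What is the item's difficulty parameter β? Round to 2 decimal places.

1.93

P(θ) = 1 / (1 + exp(−α(θ − β)))
logit(0.40) = ln(0.40/0.60) = -0.4055
β = θ − logit/(α) = 1.4 − (-0.4055)/0.7700 = 1.9266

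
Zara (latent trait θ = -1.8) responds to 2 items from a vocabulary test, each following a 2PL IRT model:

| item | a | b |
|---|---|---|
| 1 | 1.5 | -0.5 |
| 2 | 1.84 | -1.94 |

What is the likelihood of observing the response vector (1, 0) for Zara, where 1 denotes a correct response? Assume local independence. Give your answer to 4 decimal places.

P(θ) = 1 / (1 + exp(−a(θ − b)))
P_1 = 1/(1+e^{1.9500}) = 0.1246
P_2 = 1/(1+e^{-0.2576}) = 0.5640
L = P_1 × (1−P_2) = 0.1246 × 0.4360 = 0.05430

0.0543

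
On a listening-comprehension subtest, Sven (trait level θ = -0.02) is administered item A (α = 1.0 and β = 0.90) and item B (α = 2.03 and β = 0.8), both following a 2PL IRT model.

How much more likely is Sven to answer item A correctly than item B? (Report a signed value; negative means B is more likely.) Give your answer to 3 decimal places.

0.126

P(θ) = 1 / (1 + exp(−α(θ − β)))
P_A = 0.2850
P_B = 0.1591
P_A − P_B = 0.1258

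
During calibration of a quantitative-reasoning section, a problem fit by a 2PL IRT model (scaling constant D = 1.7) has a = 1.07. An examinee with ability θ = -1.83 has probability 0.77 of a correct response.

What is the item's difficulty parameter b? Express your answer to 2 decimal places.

P(θ) = 1 / (1 + exp(−D·a(θ − b)))
logit(0.77) = ln(0.77/0.23) = 1.2083
b = θ − logit/(1.7·a) = -1.83 − 1.2083/1.8190 = -2.4943

-2.49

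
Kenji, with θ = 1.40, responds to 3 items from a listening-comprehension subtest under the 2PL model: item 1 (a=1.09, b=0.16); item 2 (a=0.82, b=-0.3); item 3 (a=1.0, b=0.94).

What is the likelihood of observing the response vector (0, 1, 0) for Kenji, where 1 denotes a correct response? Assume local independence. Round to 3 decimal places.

0.064

P(θ) = 1 / (1 + exp(−a(θ − b)))
P_1 = 1/(1+e^{-1.3516}) = 0.7944
P_2 = 1/(1+e^{-1.3940}) = 0.8012
P_3 = 1/(1+e^{-0.4600}) = 0.6130
L = (1−P_1) × P_2 × (1−P_3) = 0.2056 × 0.8012 × 0.3870 = 0.06375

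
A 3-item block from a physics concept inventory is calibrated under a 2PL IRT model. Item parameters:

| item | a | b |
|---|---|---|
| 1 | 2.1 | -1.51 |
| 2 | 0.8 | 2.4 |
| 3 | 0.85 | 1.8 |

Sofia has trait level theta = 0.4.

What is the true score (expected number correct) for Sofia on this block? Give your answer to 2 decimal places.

1.38

P(theta) = 1 / (1 + exp(−a(theta − b)))
P_1 = 1/(1+e^{-4.0110}) = 0.9822
P_2 = 1/(1+e^{1.6000}) = 0.1680
P_3 = 1/(1+e^{1.1900}) = 0.2333
E[score] = 0.9822 + 0.1680 + 0.2333 = 1.3834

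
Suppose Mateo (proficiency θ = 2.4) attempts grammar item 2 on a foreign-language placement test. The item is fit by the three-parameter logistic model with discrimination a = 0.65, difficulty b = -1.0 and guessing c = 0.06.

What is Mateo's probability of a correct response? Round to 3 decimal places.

0.907

P(θ) = c + (1 − c) · 1 / (1 + exp(−a(θ − b)))
Exponent: 0.65 × (2.4 − (-1.0)) = 2.2100
1/(1 + e^{-2.2100}) = 0.9011
P = 0.06 + 0.94 × 0.9011 = 0.9071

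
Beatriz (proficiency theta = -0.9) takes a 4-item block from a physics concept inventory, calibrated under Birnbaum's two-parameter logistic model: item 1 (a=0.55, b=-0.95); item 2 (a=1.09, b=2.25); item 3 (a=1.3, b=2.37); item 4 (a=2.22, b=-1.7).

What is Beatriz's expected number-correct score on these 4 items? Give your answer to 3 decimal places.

P(theta) = 1 / (1 + exp(−a(theta − b)))
P_1 = 1/(1+e^{-0.0275}) = 0.5069
P_2 = 1/(1+e^{3.4335}) = 0.0313
P_3 = 1/(1+e^{4.2510}) = 0.0140
P_4 = 1/(1+e^{-1.7760}) = 0.8552
E[score] = 0.5069 + 0.0313 + 0.0140 + 0.8552 = 1.4074

1.407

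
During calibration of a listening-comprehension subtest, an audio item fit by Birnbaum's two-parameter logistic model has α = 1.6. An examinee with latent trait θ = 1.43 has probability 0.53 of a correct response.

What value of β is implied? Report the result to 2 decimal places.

1.35

P(θ) = 1 / (1 + exp(−α(θ − β)))
logit(0.53) = ln(0.53/0.47) = 0.1201
β = θ − logit/(α) = 1.43 − 0.1201/1.6000 = 1.3549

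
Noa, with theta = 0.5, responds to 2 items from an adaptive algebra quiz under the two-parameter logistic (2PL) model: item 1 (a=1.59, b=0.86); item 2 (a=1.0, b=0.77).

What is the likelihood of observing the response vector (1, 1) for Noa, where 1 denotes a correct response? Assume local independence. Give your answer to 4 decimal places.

P(theta) = 1 / (1 + exp(−a(theta − b)))
P_1 = 1/(1+e^{0.5724}) = 0.3607
P_2 = 1/(1+e^{0.2700}) = 0.4329
L = P_1 × P_2 = 0.3607 × 0.4329 = 0.15614

0.1561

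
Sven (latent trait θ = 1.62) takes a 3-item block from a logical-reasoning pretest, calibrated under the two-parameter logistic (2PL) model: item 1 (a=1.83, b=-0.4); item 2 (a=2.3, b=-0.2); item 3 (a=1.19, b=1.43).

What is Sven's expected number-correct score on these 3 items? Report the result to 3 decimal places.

2.517

P(θ) = 1 / (1 + exp(−a(θ − b)))
P_1 = 1/(1+e^{-3.6966}) = 0.9758
P_2 = 1/(1+e^{-4.1860}) = 0.9850
P_3 = 1/(1+e^{-0.2261}) = 0.5563
E[score] = 0.9758 + 0.9850 + 0.5563 = 2.5171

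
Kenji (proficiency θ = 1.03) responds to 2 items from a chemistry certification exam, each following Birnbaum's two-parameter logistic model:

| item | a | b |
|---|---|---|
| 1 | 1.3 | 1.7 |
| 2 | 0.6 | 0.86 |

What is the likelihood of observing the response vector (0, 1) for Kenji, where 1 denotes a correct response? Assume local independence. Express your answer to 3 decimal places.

P(θ) = 1 / (1 + exp(−a(θ − b)))
P_1 = 1/(1+e^{0.8710}) = 0.2950
P_2 = 1/(1+e^{-0.1020}) = 0.5255
L = (1−P_1) × P_2 = 0.7050 × 0.5255 = 0.37044

0.370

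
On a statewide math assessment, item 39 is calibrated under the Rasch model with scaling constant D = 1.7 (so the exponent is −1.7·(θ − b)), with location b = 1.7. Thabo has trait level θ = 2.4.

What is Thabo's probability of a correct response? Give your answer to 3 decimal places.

P(θ) = 1 / (1 + exp(−D·(θ − b)))
Exponent: 1.7 × (2.4 − 1.7) = 1.1900
1/(1 + e^{-1.1900}) = 0.7667
P = 0.7667

0.767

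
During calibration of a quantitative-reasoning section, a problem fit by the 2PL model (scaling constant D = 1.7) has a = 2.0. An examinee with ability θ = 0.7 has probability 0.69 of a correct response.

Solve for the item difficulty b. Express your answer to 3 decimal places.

P(θ) = 1 / (1 + exp(−D·a(θ − b)))
logit(0.69) = ln(0.69/0.31) = 0.8001
b = θ − logit/(1.7·a) = 0.7 − 0.8001/3.4000 = 0.4647

0.465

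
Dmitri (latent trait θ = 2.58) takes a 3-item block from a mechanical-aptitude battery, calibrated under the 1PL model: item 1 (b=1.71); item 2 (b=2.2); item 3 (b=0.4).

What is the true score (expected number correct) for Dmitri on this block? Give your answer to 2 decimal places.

P(θ) = 1 / (1 + exp(−(θ − b)))
P_1 = 1/(1+e^{-0.8700}) = 0.7047
P_2 = 1/(1+e^{-0.3800}) = 0.5939
P_3 = 1/(1+e^{-2.1800}) = 0.8984
E[score] = 0.7047 + 0.5939 + 0.8984 = 2.1971

2.20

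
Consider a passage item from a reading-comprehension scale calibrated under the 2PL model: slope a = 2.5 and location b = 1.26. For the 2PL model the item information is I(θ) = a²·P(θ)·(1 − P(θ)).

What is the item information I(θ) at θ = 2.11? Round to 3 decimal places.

P = 1/(1+e^{-2.1250}) = 0.8933
P(1−P) = 0.8933 × 0.1067 = 0.0953
I = a² × P(1−P) = 2.5² × 0.0953 = 0.59567

0.596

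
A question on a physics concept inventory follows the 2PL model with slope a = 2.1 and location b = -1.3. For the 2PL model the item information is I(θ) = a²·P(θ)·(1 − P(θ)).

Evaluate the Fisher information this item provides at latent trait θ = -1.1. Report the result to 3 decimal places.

P = 1/(1+e^{-0.4200}) = 0.6035
P(1−P) = 0.6035 × 0.3965 = 0.2393
I = a² × P(1−P) = 2.1² × 0.2393 = 1.05527

1.055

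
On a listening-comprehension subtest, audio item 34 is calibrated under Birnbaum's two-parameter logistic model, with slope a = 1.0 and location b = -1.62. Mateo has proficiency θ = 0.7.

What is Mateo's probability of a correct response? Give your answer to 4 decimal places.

P(θ) = 1 / (1 + exp(−a(θ − b)))
Exponent: 1.0 × (0.7 − (-1.62)) = 2.3200
1/(1 + e^{-2.3200}) = 0.9105

0.9105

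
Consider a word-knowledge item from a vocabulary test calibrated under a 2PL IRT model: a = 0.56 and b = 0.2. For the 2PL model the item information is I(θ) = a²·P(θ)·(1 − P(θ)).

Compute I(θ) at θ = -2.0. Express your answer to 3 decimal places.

0.055

P = 1/(1+e^{1.2320}) = 0.2258
P(1−P) = 0.2258 × 0.7742 = 0.1748
I = a² × P(1−P) = 0.56² × 0.1748 = 0.05483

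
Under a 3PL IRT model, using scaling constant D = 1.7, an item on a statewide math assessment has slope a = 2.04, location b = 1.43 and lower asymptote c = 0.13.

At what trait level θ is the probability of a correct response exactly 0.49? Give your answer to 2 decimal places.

P(θ) = c + (1 − c) · 1 / (1 + exp(−D·a(θ − b)))
Remove guessing floor: (0.49 − 0.13)/(1 − 0.13) = 0.4138
logit = ln(0.4138/0.5862) = -0.3483
θ = b + logit/(1.7·a) = 1.43 + (-0.3483)/3.4680 = 1.3296

1.33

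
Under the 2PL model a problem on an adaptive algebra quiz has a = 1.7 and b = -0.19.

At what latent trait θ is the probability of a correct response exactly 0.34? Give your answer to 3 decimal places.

P(θ) = 1 / (1 + exp(−a(θ − b)))
logit = ln(0.3400/0.6600) = -0.6633
θ = b + logit/(a) = -0.19 + (-0.6633)/1.7000 = -0.5802

-0.580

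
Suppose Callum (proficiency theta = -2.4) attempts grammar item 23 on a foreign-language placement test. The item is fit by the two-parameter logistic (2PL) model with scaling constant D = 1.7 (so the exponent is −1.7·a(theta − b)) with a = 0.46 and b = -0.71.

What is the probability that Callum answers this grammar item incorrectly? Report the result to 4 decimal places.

0.7894

P(theta) = 1 / (1 + exp(−D·a(theta − b)))
Exponent: 1.7 × 0.46 × (-2.4 − (-0.71)) = -1.3216
1/(1 + e^{1.3216}) = 0.2106
P = 0.2106
P(incorrect) = 1 − 0.2106 = 0.7894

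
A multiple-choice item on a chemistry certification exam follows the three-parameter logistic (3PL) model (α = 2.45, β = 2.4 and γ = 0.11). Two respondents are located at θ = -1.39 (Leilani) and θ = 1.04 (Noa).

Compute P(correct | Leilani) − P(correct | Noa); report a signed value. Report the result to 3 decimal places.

P(θ) = γ + (1 − γ) · 1 / (1 + exp(−α(θ − β)))
P(Leilani) = 0.1101  [exponent -9.2855]
P(Noa) = 0.1407  [exponent -3.3320]
Difference = 0.1101 − 0.1407 = -0.0306

-0.031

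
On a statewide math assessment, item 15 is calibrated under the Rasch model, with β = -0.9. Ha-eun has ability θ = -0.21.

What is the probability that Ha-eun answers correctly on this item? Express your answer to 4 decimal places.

P(θ) = 1 / (1 + exp(−(θ − β)))
Exponent: (-0.21 − (-0.9)) = 0.6900
1/(1 + e^{-0.6900}) = 0.6660
P = 0.6660

0.6660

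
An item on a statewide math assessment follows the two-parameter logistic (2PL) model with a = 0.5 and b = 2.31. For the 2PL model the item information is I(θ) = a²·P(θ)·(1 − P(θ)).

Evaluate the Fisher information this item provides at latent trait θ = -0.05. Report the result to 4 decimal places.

P = 1/(1+e^{1.1800}) = 0.2351
P(1−P) = 0.2351 × 0.7649 = 0.1798
I = a² × P(1−P) = 0.5² × 0.1798 = 0.04495

0.0450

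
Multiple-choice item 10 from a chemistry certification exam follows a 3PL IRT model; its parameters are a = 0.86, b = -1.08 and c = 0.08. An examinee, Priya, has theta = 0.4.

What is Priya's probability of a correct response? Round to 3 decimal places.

0.799

P(theta) = c + (1 − c) · 1 / (1 + exp(−a(theta − b)))
Exponent: 0.86 × (0.4 − (-1.08)) = 1.2728
1/(1 + e^{-1.2728}) = 0.7812
P = 0.08 + 0.92 × 0.7812 = 0.7987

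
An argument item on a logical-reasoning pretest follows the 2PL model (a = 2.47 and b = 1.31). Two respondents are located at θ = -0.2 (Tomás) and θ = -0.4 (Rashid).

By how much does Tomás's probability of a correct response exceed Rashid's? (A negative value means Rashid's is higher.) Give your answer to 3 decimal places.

0.009

P(θ) = 1 / (1 + exp(−a(θ − b)))
P(Tomás) = 0.0234  [exponent -3.7297]
P(Rashid) = 0.0144  [exponent -4.2237]
Difference = 0.0234 − 0.0144 = 0.0090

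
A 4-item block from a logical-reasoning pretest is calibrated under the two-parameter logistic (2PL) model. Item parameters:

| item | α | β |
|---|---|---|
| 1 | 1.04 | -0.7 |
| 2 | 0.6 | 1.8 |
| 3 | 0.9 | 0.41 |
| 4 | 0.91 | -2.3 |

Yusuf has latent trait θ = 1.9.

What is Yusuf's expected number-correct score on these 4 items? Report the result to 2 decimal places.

3.22

P(θ) = 1 / (1 + exp(−α(θ − β)))
P_1 = 1/(1+e^{-2.7040}) = 0.9373
P_2 = 1/(1+e^{-0.0600}) = 0.5150
P_3 = 1/(1+e^{-1.3410}) = 0.7927
P_4 = 1/(1+e^{-3.8220}) = 0.9786
E[score] = 0.9373 + 0.5150 + 0.7927 + 0.9786 = 3.2235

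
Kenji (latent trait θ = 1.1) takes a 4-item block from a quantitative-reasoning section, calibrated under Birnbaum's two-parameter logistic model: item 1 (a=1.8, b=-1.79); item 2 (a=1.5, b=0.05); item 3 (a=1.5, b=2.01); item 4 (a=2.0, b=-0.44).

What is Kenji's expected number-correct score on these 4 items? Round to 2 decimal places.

2.98

P(θ) = 1 / (1 + exp(−a(θ − b)))
P_1 = 1/(1+e^{-5.2020}) = 0.9945
P_2 = 1/(1+e^{-1.5750}) = 0.8285
P_3 = 1/(1+e^{1.3650}) = 0.2034
P_4 = 1/(1+e^{-3.0800}) = 0.9561
E[score] = 0.9945 + 0.8285 + 0.2034 + 0.9561 = 2.9825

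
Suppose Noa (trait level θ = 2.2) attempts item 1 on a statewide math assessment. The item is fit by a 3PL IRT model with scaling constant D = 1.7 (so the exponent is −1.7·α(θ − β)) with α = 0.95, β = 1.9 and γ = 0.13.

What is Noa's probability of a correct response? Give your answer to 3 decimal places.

0.668

P(θ) = γ + (1 − γ) · 1 / (1 + exp(−D·α(θ − β)))
Exponent: 1.7 × 0.95 × (2.2 − 1.9) = 0.4845
1/(1 + e^{-0.4845}) = 0.6188
P = 0.13 + 0.87 × 0.6188 = 0.6684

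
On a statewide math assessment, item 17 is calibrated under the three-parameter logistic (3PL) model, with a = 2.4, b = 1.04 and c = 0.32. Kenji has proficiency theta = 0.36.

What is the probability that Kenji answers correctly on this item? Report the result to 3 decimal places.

0.431

P(theta) = c + (1 − c) · 1 / (1 + exp(−a(theta − b)))
Exponent: 2.4 × (0.36 − 1.04) = -1.6320
1/(1 + e^{1.6320}) = 0.1636
P = 0.32 + 0.68 × 0.1636 = 0.4312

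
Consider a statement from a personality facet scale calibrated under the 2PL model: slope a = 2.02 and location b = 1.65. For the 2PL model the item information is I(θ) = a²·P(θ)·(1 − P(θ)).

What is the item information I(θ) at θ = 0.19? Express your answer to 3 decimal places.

0.193

P = 1/(1+e^{2.9492}) = 0.0498
P(1−P) = 0.0498 × 0.9502 = 0.0473
I = a² × P(1−P) = 2.02² × 0.0473 = 0.19299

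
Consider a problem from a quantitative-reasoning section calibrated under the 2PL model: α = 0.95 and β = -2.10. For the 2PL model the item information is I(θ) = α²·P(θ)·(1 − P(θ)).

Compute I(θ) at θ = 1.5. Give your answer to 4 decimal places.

P = 1/(1+e^{-3.4200}) = 0.9683
P(1−P) = 0.9683 × 0.0317 = 0.0307
I = α² × P(1−P) = 0.95² × 0.0307 = 0.02768

0.0277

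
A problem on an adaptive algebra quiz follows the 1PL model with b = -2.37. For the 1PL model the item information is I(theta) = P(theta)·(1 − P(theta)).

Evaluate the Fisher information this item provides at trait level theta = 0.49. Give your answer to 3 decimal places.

P = 1/(1+e^{-2.8600}) = 0.9458
P(1−P) = 0.9458 × 0.0542 = 0.0512
I = P(1−P) = 0.05123

0.051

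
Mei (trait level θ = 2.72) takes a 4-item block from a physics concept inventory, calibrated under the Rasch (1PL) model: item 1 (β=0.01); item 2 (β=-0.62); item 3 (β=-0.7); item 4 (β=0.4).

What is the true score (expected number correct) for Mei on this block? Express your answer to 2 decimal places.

3.78

P(θ) = 1 / (1 + exp(−(θ − β)))
P_1 = 1/(1+e^{-2.7100}) = 0.9376
P_2 = 1/(1+e^{-3.3400}) = 0.9658
P_3 = 1/(1+e^{-3.4200}) = 0.9683
P_4 = 1/(1+e^{-2.3200}) = 0.9105
E[score] = 0.9376 + 0.9658 + 0.9683 + 0.9105 = 3.7822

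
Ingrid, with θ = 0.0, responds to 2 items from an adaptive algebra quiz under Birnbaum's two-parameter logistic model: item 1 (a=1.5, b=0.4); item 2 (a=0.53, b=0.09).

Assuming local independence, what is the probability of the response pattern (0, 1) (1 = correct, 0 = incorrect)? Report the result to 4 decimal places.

P(θ) = 1 / (1 + exp(−a(θ − b)))
P_1 = 1/(1+e^{0.6000}) = 0.3543
P_2 = 1/(1+e^{0.0477}) = 0.4881
L = (1−P_1) × P_2 = 0.6457 × 0.4881 = 0.31513

0.3151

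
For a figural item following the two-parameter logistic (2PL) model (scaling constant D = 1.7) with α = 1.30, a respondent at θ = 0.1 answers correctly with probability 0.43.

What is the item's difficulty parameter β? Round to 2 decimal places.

P(θ) = 1 / (1 + exp(−D·α(θ − β)))
logit(0.43) = ln(0.43/0.57) = -0.2819
β = θ − logit/(1.7·α) = 0.1 − (-0.2819)/2.2100 = 0.2275

0.23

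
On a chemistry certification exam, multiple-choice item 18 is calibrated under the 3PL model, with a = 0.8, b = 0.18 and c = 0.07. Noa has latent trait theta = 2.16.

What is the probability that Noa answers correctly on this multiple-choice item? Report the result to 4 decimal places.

0.8417

P(theta) = c + (1 − c) · 1 / (1 + exp(−a(theta − b)))
Exponent: 0.8 × (2.16 − 0.18) = 1.5840
1/(1 + e^{-1.5840}) = 0.8298
P = 0.07 + 0.93 × 0.8298 = 0.8417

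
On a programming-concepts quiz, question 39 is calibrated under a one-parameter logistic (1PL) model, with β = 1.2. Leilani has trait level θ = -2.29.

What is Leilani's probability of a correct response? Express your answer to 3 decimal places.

P(θ) = 1 / (1 + exp(−(θ − β)))
Exponent: (-2.29 − 1.2) = -3.4900
1/(1 + e^{3.4900}) = 0.0296
P = 0.0296

0.030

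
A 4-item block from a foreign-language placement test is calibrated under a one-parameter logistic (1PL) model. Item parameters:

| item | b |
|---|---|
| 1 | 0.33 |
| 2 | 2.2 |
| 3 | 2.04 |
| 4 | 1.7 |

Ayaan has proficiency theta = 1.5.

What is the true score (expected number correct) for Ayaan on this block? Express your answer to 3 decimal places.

P(theta) = 1 / (1 + exp(−(theta − b)))
P_1 = 1/(1+e^{-1.1700}) = 0.7631
P_2 = 1/(1+e^{0.7000}) = 0.3318
P_3 = 1/(1+e^{0.5400}) = 0.3682
P_4 = 1/(1+e^{0.2000}) = 0.4502
E[score] = 0.7631 + 0.3318 + 0.3682 + 0.4502 = 1.9133

1.913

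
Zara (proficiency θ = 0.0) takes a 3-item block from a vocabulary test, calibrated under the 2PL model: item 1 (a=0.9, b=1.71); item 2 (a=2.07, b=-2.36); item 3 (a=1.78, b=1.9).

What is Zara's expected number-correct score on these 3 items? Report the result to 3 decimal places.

1.202

P(θ) = 1 / (1 + exp(−a(θ − b)))
P_1 = 1/(1+e^{1.5390}) = 0.1767
P_2 = 1/(1+e^{-4.8852}) = 0.9925
P_3 = 1/(1+e^{3.3820}) = 0.0329
E[score] = 0.1767 + 0.9925 + 0.0329 = 1.2020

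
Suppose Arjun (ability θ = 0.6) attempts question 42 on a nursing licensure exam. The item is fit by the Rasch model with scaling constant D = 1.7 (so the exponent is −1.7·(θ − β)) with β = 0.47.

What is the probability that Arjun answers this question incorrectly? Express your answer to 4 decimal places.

P(θ) = 1 / (1 + exp(−D·(θ − β)))
Exponent: 1.7 × (0.6 − 0.47) = 0.2210
1/(1 + e^{-0.2210}) = 0.5550
P = 0.5550
P(incorrect) = 1 − 0.5550 = 0.4450

0.4450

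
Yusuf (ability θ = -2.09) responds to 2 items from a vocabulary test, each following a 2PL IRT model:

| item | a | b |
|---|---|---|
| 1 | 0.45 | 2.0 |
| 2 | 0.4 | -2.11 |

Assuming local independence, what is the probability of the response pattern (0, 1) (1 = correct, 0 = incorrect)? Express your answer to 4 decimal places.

0.4332

P(θ) = 1 / (1 + exp(−a(θ − b)))
P_1 = 1/(1+e^{1.8405}) = 0.1370
P_2 = 1/(1+e^{-0.0080}) = 0.5020
L = (1−P_1) × P_2 = 0.8630 × 0.5020 = 0.43323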